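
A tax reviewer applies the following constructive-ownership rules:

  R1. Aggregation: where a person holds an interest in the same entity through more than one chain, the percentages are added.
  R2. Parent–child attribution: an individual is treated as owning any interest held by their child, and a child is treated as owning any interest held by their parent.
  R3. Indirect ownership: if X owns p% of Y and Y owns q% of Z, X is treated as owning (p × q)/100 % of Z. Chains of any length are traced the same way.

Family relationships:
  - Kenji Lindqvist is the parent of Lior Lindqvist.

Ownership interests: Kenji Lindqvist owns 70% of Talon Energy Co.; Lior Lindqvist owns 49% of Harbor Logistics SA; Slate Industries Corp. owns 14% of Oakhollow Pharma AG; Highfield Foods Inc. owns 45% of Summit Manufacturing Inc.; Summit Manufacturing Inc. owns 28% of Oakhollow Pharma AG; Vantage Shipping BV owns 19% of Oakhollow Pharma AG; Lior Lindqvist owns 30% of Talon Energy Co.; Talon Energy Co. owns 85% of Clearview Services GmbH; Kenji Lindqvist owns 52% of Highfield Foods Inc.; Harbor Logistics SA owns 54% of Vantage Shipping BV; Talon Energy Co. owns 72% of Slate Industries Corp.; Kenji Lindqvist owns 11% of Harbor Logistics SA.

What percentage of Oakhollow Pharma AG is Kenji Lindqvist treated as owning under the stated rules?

22.788%

By parent–child attribution (R2), Kenji Lindqvist is treated as also owning Lior Lindqvist's interest in Talon Energy Co, giving 70% + 30% = 100%.
By parent–child attribution (R2), Kenji Lindqvist is treated as also owning Lior Lindqvist's interest in Harbor Logistics SA, giving 11% + 49% = 60%.
Chain via Talon Energy Co. → Slate Industries Corp. (R3): 100% × 72% × 14% = 10.08% of Oakhollow Pharma AG.
Chain via Highfield Foods Inc. → Summit Manufacturing Inc. (R3): 52% × 45% × 28% = 6.552% of Oakhollow Pharma AG.
Chain via Harbor Logistics SA → Vantage Shipping BV (R3): 60% × 54% × 19% = 6.156% of Oakhollow Pharma AG.
Aggregating (R1): 10.08% + 6.552% + 6.156% = 22.788%.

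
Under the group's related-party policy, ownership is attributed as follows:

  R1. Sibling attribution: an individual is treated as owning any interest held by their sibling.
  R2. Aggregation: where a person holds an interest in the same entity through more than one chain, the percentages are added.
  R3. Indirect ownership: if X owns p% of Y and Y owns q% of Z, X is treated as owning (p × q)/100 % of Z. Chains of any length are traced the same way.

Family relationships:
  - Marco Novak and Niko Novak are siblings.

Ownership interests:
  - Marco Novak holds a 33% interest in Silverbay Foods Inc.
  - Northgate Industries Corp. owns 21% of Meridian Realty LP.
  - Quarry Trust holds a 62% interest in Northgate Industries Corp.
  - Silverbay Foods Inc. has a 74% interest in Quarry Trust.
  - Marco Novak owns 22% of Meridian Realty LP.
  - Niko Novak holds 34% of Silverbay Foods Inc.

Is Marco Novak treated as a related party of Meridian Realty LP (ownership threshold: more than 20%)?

Yes

By sibling attribution (R1), Marco Novak is treated as also owning Niko Novak's interest in Silverbay Foods Inc, giving 33% + 34% = 67%.
Chain via Silverbay Foods Inc. → Quarry Trust → Northgate Industries Corp. (R3): 67% × 74% × 62% × 21% = 6.455316% of Meridian Realty LP.
Direct interest in Meridian Realty LP: 22%.
Aggregating (R2): 6.455316% + 22% = 28.455316%.
28.455316% exceeds the 20% threshold, so Marco is a related party to Meridian Realty LP.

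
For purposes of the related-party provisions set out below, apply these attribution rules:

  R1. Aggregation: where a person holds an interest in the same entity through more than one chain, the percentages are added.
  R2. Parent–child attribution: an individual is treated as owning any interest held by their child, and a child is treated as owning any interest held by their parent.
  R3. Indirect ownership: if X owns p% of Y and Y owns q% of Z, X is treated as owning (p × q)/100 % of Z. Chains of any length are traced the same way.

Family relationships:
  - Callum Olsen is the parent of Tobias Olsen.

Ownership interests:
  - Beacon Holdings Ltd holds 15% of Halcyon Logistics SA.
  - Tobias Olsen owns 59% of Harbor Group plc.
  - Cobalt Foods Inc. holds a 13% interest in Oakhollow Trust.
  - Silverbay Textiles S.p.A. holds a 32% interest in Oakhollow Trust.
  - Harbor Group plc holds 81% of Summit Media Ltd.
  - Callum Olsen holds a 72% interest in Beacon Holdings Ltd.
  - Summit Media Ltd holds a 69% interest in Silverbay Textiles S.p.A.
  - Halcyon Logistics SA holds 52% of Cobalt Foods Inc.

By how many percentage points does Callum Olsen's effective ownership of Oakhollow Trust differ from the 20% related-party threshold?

8.717888

By parent–child attribution (R2), Callum Olsen is treated as owning Tobias Olsen's 59% interest in Harbor Group plc.
Chain via Beacon Holdings Ltd → Halcyon Logistics SA → Cobalt Foods Inc. (R3): 72% × 15% × 52% × 13% = 0.73008% of Oakhollow Trust.
Chain via Harbor Group plc → Summit Media Ltd → Silverbay Textiles S.p.A. (R3): 59% × 81% × 69% × 32% = 10.552032% of Oakhollow Trust.
Aggregating (R1): 0.73008% + 10.552032% = 11.282112%.
11.282112% falls short of the 20% threshold by 8.717888 percentage points.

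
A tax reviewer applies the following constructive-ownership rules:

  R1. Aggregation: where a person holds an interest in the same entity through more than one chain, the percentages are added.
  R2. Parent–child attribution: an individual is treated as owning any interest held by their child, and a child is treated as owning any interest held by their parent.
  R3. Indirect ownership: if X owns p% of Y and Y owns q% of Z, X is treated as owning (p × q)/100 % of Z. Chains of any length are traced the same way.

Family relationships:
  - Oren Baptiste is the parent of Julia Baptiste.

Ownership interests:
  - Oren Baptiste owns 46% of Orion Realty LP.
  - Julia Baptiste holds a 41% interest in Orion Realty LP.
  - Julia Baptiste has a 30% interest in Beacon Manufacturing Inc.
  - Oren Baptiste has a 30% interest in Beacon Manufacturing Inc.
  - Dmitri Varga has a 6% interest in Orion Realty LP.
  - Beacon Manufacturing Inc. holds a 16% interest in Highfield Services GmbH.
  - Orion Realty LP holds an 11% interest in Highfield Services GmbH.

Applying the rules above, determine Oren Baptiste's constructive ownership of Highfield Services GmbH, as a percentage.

By parent–child attribution (R2), Oren Baptiste is treated as also owning Julia Baptiste's interest in Orion Realty LP, giving 46% + 41% = 87%.
By parent–child attribution (R2), Oren Baptiste is treated as also owning Julia Baptiste's interest in Beacon Manufacturing Inc, giving 30% + 30% = 60%.
Chain via Orion Realty LP (R3): 87% × 11% = 9.57% of Highfield Services GmbH.
Chain via Beacon Manufacturing Inc. (R3): 60% × 16% = 9.6% of Highfield Services GmbH.
Aggregating (R1): 9.57% + 9.6% = 19.17%.

19.17%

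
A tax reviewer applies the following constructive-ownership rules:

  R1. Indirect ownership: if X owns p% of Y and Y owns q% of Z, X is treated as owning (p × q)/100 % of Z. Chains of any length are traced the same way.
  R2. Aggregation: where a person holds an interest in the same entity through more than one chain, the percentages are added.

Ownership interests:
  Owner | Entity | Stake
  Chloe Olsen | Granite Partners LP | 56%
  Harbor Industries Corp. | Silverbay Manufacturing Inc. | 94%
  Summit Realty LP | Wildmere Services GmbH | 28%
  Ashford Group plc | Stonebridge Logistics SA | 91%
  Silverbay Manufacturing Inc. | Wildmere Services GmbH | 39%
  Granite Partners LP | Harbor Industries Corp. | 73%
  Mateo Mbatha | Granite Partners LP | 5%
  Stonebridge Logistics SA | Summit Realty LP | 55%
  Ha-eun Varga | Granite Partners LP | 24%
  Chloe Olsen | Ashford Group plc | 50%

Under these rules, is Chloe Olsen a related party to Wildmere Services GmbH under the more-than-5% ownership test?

Chain via Granite Partners LP → Harbor Industries Corp. → Silverbay Manufacturing Inc. (R1): 56% × 73% × 94% × 39% = 14.986608% of Wildmere Services GmbH.
Chain via Ashford Group plc → Stonebridge Logistics SA → Summit Realty LP (R1): 50% × 91% × 55% × 28% = 7.007% of Wildmere Services GmbH.
Aggregating (R2): 14.986608% + 7.007% = 21.993608%.
21.993608% exceeds the 5% threshold, so Chloe is a related party to Wildmere Services GmbH.

Yes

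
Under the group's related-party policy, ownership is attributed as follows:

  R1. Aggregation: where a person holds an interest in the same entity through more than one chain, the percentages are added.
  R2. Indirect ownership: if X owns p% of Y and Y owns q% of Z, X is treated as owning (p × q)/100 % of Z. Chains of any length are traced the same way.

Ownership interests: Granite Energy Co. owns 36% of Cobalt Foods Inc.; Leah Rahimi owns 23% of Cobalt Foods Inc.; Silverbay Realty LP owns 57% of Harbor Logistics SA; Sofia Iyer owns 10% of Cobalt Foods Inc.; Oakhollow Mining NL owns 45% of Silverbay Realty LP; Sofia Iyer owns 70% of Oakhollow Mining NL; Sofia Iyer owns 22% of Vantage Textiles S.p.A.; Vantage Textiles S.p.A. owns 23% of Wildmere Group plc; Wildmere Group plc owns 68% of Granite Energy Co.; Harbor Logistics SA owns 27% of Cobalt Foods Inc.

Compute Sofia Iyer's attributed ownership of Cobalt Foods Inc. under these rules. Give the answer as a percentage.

Chain via Vantage Textiles S.p.A. → Wildmere Group plc → Granite Energy Co. (R2): 22% × 23% × 68% × 36% = 1.238688% of Cobalt Foods Inc.
Chain via Oakhollow Mining NL → Silverbay Realty LP → Harbor Logistics SA (R2): 70% × 45% × 57% × 27% = 4.84785% of Cobalt Foods Inc.
Direct interest in Cobalt Foods Inc: 10%.
Aggregating (R1): 1.238688% + 4.84785% + 10% = 16.086538%.

16.086538%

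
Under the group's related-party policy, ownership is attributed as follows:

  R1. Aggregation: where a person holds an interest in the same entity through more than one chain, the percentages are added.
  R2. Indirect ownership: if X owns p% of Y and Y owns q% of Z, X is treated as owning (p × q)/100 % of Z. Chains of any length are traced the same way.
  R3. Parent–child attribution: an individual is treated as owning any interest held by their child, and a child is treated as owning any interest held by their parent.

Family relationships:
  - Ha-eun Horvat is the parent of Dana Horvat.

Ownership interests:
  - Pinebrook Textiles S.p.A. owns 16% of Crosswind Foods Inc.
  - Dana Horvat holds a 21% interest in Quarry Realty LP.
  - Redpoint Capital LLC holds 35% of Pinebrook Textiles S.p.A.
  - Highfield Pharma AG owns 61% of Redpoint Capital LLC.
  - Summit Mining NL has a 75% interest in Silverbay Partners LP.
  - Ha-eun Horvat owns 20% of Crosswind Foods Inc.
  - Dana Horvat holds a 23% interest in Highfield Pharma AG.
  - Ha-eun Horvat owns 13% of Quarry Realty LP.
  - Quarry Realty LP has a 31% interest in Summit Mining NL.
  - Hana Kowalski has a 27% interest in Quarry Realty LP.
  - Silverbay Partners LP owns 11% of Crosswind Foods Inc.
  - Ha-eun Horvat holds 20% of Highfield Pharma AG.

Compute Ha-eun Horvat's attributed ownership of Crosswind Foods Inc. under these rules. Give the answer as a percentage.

22.33843%

By parent–child attribution (R3), Ha-eun Horvat is treated as also owning Dana Horvat's interest in Quarry Realty LP, giving 13% + 21% = 34%.
By parent–child attribution (R3), Ha-eun Horvat is treated as also owning Dana Horvat's interest in Highfield Pharma AG, giving 20% + 23% = 43%.
Chain via Quarry Realty LP → Summit Mining NL → Silverbay Partners LP (R2): 34% × 31% × 75% × 11% = 0.86955% of Crosswind Foods Inc.
Chain via Highfield Pharma AG → Redpoint Capital LLC → Pinebrook Textiles S.p.A. (R2): 43% × 61% × 35% × 16% = 1.46888% of Crosswind Foods Inc.
Direct interest in Crosswind Foods Inc: 20%.
Aggregating (R1): 0.86955% + 1.46888% + 20% = 22.33843%.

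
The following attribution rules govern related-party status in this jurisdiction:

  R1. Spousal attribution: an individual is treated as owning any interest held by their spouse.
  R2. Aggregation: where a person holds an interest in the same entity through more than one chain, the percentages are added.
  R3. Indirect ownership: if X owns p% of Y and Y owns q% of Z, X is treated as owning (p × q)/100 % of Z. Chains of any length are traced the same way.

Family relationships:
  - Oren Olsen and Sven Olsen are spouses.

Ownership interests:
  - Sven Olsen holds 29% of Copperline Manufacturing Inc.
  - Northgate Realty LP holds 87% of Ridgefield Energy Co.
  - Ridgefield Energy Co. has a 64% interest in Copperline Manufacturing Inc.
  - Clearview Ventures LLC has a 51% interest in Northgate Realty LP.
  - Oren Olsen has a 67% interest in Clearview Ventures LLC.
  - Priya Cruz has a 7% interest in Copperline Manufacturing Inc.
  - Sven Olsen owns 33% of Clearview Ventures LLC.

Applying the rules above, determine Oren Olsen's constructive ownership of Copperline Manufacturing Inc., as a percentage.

57.3968%

By spousal attribution (R1), Oren Olsen is treated as also owning Sven Olsen's interest in Clearview Ventures LLC, giving 67% + 33% = 100%.
By spousal attribution (R1), Oren Olsen is treated as owning Sven Olsen's 29% interest in Copperline Manufacturing Inc.
Chain via Clearview Ventures LLC → Northgate Realty LP → Ridgefield Energy Co. (R3): 100% × 51% × 87% × 64% = 28.3968% of Copperline Manufacturing Inc.
Direct interest in Copperline Manufacturing Inc: 29%.
Aggregating (R2): 28.3968% + 29% = 57.3968%.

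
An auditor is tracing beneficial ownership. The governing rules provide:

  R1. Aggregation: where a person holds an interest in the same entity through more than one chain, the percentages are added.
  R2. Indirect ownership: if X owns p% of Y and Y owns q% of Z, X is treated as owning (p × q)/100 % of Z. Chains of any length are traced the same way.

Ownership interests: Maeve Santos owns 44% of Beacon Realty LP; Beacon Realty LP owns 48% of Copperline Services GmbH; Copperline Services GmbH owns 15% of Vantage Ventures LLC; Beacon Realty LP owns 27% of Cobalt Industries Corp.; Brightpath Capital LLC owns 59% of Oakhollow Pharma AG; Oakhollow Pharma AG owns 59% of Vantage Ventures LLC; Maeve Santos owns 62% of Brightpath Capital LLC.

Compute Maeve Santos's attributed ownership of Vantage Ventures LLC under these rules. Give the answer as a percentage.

Chain via Brightpath Capital LLC → Oakhollow Pharma AG (R2): 62% × 59% × 59% = 21.5822% of Vantage Ventures LLC.
Chain via Beacon Realty LP → Copperline Services GmbH (R2): 44% × 48% × 15% = 3.168% of Vantage Ventures LLC.
Aggregating (R1): 21.5822% + 3.168% = 24.7502%.

24.7502%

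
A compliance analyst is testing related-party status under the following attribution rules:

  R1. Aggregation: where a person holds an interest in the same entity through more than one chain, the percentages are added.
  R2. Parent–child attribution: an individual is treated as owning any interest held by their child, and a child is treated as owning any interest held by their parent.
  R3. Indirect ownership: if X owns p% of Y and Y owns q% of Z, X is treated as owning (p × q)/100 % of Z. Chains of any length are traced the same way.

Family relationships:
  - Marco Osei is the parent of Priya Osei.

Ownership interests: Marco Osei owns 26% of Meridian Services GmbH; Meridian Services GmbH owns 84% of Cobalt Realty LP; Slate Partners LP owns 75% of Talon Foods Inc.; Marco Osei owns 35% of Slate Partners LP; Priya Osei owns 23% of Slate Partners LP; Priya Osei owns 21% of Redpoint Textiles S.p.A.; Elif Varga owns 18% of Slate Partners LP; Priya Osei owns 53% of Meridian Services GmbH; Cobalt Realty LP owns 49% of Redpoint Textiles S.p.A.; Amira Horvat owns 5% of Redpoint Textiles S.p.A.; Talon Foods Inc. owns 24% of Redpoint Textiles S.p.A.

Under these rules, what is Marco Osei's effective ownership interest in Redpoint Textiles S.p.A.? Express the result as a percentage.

63.9564%

By parent–child attribution (R2), Marco Osei is treated as also owning Priya Osei's interest in Meridian Services GmbH, giving 26% + 53% = 79%.
By parent–child attribution (R2), Marco Osei is treated as also owning Priya Osei's interest in Slate Partners LP, giving 35% + 23% = 58%.
By parent–child attribution (R2), Marco Osei is treated as owning Priya Osei's 21% interest in Redpoint Textiles S.p.A.
Chain via Meridian Services GmbH → Cobalt Realty LP (R3): 79% × 84% × 49% = 32.5164% of Redpoint Textiles S.p.A.
Chain via Slate Partners LP → Talon Foods Inc. (R3): 58% × 75% × 24% = 10.44% of Redpoint Textiles S.p.A.
Direct interest in Redpoint Textiles S.p.A: 21%.
Aggregating (R1): 32.5164% + 10.44% + 21% = 63.9564%.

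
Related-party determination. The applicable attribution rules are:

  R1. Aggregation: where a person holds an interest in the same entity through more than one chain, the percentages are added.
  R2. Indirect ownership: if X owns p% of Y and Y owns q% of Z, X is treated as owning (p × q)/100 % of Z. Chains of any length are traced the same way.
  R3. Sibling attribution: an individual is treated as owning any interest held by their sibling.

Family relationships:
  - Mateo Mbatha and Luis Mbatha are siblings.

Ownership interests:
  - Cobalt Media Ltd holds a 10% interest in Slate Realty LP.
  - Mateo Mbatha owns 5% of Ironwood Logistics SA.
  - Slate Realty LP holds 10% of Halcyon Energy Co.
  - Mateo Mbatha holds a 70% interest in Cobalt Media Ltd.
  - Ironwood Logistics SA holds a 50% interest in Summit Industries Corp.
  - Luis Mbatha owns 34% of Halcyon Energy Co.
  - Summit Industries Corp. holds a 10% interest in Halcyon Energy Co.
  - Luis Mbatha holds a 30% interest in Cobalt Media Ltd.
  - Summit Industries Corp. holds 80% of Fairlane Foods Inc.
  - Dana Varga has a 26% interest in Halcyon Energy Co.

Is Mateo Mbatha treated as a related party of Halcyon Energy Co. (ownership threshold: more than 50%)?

By sibling attribution (R3), Mateo Mbatha is treated as also owning Luis Mbatha's interest in Cobalt Media Ltd, giving 70% + 30% = 100%.
By sibling attribution (R3), Mateo Mbatha is treated as owning Luis Mbatha's 34% interest in Halcyon Energy Co.
Chain via Ironwood Logistics SA → Summit Industries Corp. (R2): 5% × 50% × 10% = 0.25% of Halcyon Energy Co.
Chain via Cobalt Media Ltd → Slate Realty LP (R2): 100% × 10% × 10% = 1% of Halcyon Energy Co.
Direct interest in Halcyon Energy Co: 34%.
Aggregating (R1): 0.25% + 1% + 34% = 35.25%.
35.25% does not exceed the 50% threshold, so Mateo is not a related party to Halcyon Energy Co.

No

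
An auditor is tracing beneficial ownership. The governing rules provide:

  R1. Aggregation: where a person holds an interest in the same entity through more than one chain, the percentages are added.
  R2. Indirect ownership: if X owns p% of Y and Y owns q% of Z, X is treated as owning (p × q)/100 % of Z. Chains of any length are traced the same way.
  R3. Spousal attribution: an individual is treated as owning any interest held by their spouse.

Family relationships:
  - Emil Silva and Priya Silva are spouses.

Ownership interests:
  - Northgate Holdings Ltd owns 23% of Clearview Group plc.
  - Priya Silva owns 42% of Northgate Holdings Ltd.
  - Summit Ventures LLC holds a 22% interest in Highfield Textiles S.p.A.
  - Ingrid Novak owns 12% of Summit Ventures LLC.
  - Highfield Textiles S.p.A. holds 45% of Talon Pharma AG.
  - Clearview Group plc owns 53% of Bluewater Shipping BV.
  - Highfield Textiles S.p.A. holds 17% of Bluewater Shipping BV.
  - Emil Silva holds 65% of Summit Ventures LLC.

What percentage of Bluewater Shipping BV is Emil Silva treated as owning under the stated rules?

7.5508%

By spousal attribution (R3), Emil Silva is treated as owning Priya Silva's 42% interest in Northgate Holdings Ltd.
Chain via Summit Ventures LLC → Highfield Textiles S.p.A. (R2): 65% × 22% × 17% = 2.431% of Bluewater Shipping BV.
Chain via Northgate Holdings Ltd → Clearview Group plc (R2): 42% × 23% × 53% = 5.1198% of Bluewater Shipping BV.
Aggregating (R1): 2.431% + 5.1198% = 7.5508%.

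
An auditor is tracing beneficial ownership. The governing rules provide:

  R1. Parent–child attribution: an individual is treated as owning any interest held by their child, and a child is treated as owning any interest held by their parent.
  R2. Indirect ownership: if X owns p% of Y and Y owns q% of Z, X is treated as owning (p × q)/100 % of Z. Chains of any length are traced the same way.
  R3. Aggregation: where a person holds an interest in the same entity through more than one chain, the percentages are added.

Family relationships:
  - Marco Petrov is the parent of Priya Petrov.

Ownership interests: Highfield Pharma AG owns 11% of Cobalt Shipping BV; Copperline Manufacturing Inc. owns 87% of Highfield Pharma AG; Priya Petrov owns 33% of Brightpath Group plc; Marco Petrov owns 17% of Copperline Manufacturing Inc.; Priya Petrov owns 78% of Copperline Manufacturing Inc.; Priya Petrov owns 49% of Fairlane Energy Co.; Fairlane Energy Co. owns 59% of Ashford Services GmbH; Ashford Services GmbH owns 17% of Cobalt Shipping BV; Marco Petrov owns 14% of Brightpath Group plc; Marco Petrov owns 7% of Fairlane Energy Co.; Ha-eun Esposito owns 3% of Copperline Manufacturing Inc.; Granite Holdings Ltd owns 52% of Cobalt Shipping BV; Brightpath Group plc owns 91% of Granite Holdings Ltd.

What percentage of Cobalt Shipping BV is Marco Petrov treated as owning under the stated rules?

36.9487%

By parent–child attribution (R1), Marco Petrov is treated as also owning Priya Petrov's interest in Brightpath Group plc, giving 14% + 33% = 47%.
By parent–child attribution (R1), Marco Petrov is treated as also owning Priya Petrov's interest in Fairlane Energy Co, giving 7% + 49% = 56%.
By parent–child attribution (R1), Marco Petrov is treated as also owning Priya Petrov's interest in Copperline Manufacturing Inc, giving 17% + 78% = 95%.
Chain via Brightpath Group plc → Granite Holdings Ltd (R2): 47% × 91% × 52% = 22.2404% of Cobalt Shipping BV.
Chain via Fairlane Energy Co. → Ashford Services GmbH (R2): 56% × 59% × 17% = 5.6168% of Cobalt Shipping BV.
Chain via Copperline Manufacturing Inc. → Highfield Pharma AG (R2): 95% × 87% × 11% = 9.0915% of Cobalt Shipping BV.
Aggregating (R3): 22.2404% + 5.6168% + 9.0915% = 36.9487%.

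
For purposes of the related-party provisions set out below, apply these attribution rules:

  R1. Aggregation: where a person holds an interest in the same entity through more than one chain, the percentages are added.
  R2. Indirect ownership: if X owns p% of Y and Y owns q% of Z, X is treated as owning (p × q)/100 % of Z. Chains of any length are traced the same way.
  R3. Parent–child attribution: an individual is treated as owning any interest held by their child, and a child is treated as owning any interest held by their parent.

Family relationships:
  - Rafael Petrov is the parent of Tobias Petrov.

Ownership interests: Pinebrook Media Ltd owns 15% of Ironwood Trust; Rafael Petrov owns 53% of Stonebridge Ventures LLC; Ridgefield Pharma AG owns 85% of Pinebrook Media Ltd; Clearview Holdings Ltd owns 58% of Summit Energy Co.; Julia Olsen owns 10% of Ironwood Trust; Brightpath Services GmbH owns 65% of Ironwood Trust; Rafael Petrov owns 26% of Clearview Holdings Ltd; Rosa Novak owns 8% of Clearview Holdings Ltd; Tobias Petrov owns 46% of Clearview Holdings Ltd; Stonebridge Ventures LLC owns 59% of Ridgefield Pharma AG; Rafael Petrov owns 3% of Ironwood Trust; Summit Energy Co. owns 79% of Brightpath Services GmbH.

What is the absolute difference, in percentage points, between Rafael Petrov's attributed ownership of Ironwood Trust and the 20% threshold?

By parent–child attribution (R3), Rafael Petrov is treated as also owning Tobias Petrov's interest in Clearview Holdings Ltd, giving 26% + 46% = 72%.
Chain via Stonebridge Ventures LLC → Ridgefield Pharma AG → Pinebrook Media Ltd (R2): 53% × 59% × 85% × 15% = 3.986925% of Ironwood Trust.
Chain via Clearview Holdings Ltd → Summit Energy Co. → Brightpath Services GmbH (R2): 72% × 58% × 79% × 65% = 21.44376% of Ironwood Trust.
Direct interest in Ironwood Trust: 3%.
Aggregating (R1): 3.986925% + 21.44376% + 3% = 28.430685%.
28.430685% exceeds the 20% threshold by 8.430685 percentage points.

8.430685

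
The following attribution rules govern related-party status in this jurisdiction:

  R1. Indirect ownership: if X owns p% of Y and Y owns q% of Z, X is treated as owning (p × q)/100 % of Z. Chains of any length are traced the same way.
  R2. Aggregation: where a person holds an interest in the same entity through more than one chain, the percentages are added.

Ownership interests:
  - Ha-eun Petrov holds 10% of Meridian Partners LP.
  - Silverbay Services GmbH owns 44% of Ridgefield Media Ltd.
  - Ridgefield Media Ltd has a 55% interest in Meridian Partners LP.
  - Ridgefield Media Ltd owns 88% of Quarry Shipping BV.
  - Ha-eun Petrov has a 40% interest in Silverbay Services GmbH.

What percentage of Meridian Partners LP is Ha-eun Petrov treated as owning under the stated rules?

Chain via Silverbay Services GmbH → Ridgefield Media Ltd (R1): 40% × 44% × 55% = 9.68% of Meridian Partners LP.
Direct interest in Meridian Partners LP: 10%.
Aggregating (R2): 9.68% + 10% = 19.68%.

19.68%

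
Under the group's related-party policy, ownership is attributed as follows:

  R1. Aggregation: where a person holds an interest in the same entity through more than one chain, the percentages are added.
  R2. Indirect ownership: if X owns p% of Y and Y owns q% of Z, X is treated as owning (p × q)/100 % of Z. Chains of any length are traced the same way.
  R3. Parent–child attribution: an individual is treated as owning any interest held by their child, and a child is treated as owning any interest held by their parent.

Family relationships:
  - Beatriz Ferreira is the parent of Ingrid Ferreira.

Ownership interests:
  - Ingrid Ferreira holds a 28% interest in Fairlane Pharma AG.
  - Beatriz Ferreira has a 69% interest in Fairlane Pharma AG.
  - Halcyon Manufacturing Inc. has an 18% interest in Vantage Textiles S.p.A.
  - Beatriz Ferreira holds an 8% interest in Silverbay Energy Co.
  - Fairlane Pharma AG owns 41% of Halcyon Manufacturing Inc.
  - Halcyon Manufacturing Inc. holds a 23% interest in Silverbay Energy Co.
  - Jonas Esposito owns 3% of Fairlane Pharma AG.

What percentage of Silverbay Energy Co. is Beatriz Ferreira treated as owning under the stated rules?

By parent–child attribution (R3), Beatriz Ferreira is treated as also owning Ingrid Ferreira's interest in Fairlane Pharma AG, giving 69% + 28% = 97%.
Chain via Fairlane Pharma AG → Halcyon Manufacturing Inc. (R2): 97% × 41% × 23% = 9.1471% of Silverbay Energy Co.
Direct interest in Silverbay Energy Co: 8%.
Aggregating (R1): 9.1471% + 8% = 17.1471%.

17.1471%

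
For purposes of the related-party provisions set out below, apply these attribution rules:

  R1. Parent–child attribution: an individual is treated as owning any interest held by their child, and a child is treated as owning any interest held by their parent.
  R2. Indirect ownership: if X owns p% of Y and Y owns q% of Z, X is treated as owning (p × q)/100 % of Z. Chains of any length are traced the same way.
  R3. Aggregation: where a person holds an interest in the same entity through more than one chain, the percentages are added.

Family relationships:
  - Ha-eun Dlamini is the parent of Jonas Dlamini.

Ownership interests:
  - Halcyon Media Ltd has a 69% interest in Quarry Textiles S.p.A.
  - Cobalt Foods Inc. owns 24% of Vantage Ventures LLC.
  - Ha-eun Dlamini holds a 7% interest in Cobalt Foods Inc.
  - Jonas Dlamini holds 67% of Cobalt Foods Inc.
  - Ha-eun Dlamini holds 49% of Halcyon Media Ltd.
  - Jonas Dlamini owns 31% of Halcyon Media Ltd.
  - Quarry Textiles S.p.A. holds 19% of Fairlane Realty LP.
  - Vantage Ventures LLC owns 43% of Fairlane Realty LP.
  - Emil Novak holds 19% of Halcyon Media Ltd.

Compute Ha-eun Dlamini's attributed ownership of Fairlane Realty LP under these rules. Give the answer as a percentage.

By parent–child attribution (R1), Ha-eun Dlamini is treated as also owning Jonas Dlamini's interest in Halcyon Media Ltd, giving 49% + 31% = 80%.
By parent–child attribution (R1), Ha-eun Dlamini is treated as also owning Jonas Dlamini's interest in Cobalt Foods Inc, giving 7% + 67% = 74%.
Chain via Halcyon Media Ltd → Quarry Textiles S.p.A. (R2): 80% × 69% × 19% = 10.488% of Fairlane Realty LP.
Chain via Cobalt Foods Inc. → Vantage Ventures LLC (R2): 74% × 24% × 43% = 7.6368% of Fairlane Realty LP.
Aggregating (R3): 10.488% + 7.6368% = 18.1248%.

18.1248%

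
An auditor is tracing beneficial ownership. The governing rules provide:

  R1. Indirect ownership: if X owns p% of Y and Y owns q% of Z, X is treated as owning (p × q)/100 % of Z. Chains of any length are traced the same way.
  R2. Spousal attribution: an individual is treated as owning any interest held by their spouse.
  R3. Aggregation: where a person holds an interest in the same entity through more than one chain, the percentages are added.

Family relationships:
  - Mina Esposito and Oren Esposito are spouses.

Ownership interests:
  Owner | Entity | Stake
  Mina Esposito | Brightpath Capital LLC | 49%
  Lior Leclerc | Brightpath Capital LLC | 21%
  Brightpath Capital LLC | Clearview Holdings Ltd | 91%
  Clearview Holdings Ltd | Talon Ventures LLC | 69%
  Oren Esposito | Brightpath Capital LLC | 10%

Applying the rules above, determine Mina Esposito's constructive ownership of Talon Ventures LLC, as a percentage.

37.0461%

By spousal attribution (R2), Mina Esposito is treated as also owning Oren Esposito's interest in Brightpath Capital LLC, giving 49% + 10% = 59%.
Chain via Brightpath Capital LLC → Clearview Holdings Ltd (R1): 59% × 91% × 69% = 37.0461% of Talon Ventures LLC.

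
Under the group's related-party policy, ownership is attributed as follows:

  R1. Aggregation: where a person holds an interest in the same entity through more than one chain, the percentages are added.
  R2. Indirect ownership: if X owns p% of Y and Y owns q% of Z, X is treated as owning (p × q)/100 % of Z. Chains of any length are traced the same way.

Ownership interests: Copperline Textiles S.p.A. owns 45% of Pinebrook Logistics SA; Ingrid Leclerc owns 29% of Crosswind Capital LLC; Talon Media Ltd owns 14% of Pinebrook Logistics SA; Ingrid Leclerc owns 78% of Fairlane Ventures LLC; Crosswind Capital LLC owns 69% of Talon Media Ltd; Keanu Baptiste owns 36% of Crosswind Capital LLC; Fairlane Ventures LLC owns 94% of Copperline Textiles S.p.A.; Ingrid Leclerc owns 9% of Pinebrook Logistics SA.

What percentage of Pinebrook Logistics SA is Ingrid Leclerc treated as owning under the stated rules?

Chain via Crosswind Capital LLC → Talon Media Ltd (R2): 29% × 69% × 14% = 2.8014% of Pinebrook Logistics SA.
Chain via Fairlane Ventures LLC → Copperline Textiles S.p.A. (R2): 78% × 94% × 45% = 32.994% of Pinebrook Logistics SA.
Direct interest in Pinebrook Logistics SA: 9%.
Aggregating (R1): 2.8014% + 32.994% + 9% = 44.7954%.

44.7954%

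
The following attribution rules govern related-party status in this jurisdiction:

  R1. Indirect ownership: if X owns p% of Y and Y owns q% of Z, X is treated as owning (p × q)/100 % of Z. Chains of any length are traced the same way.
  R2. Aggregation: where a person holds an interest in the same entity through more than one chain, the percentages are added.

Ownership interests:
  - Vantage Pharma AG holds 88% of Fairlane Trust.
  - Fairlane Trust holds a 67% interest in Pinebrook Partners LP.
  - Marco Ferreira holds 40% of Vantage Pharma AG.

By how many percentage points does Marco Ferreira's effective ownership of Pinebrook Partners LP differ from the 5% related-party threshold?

18.584

Chain via Vantage Pharma AG → Fairlane Trust (R1): 40% × 88% × 67% = 23.584% of Pinebrook Partners LP.
23.584% exceeds the 5% threshold by 18.584 percentage points.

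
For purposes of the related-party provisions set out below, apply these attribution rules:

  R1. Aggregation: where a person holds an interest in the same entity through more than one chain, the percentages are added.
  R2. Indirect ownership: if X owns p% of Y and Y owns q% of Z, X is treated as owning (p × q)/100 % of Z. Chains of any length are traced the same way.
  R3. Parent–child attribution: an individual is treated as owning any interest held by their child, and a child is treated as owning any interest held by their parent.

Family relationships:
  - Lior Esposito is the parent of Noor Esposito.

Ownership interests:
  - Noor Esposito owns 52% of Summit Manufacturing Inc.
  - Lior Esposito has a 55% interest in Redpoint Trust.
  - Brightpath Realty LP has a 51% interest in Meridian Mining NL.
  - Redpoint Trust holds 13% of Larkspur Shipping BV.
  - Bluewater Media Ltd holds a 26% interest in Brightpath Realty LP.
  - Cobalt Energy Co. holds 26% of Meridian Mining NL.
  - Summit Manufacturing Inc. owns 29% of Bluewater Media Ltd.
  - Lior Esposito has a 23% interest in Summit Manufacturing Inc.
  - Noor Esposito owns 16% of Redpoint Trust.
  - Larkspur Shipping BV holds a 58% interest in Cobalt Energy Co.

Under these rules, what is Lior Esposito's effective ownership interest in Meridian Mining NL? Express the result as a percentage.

By parent–child attribution (R3), Lior Esposito is treated as also owning Noor Esposito's interest in Summit Manufacturing Inc, giving 23% + 52% = 75%.
By parent–child attribution (R3), Lior Esposito is treated as also owning Noor Esposito's interest in Redpoint Trust, giving 55% + 16% = 71%.
Chain via Summit Manufacturing Inc. → Bluewater Media Ltd → Brightpath Realty LP (R2): 75% × 29% × 26% × 51% = 2.88405% of Meridian Mining NL.
Chain via Redpoint Trust → Larkspur Shipping BV → Cobalt Energy Co. (R2): 71% × 13% × 58% × 26% = 1.391884% of Meridian Mining NL.
Aggregating (R1): 2.88405% + 1.391884% = 4.275934%.

4.275934%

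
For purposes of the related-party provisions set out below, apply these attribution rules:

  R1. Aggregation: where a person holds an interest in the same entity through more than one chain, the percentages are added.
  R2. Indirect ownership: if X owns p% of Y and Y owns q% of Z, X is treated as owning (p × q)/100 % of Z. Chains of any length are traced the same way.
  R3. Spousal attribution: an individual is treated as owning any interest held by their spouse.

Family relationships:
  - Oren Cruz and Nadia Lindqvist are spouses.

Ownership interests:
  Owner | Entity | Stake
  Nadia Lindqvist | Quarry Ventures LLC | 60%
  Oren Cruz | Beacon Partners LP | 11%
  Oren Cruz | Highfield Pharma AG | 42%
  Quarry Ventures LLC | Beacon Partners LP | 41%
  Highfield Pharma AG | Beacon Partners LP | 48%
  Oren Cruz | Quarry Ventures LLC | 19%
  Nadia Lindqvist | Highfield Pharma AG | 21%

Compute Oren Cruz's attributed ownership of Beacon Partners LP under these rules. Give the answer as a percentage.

By spousal attribution (R3), Oren Cruz is treated as also owning Nadia Lindqvist's interest in Highfield Pharma AG, giving 42% + 21% = 63%.
By spousal attribution (R3), Oren Cruz is treated as also owning Nadia Lindqvist's interest in Quarry Ventures LLC, giving 19% + 60% = 79%.
Chain via Highfield Pharma AG (R2): 63% × 48% = 30.24% of Beacon Partners LP.
Chain via Quarry Ventures LLC (R2): 79% × 41% = 32.39% of Beacon Partners LP.
Direct interest in Beacon Partners LP: 11%.
Aggregating (R1): 30.24% + 32.39% + 11% = 73.63%.

73.63%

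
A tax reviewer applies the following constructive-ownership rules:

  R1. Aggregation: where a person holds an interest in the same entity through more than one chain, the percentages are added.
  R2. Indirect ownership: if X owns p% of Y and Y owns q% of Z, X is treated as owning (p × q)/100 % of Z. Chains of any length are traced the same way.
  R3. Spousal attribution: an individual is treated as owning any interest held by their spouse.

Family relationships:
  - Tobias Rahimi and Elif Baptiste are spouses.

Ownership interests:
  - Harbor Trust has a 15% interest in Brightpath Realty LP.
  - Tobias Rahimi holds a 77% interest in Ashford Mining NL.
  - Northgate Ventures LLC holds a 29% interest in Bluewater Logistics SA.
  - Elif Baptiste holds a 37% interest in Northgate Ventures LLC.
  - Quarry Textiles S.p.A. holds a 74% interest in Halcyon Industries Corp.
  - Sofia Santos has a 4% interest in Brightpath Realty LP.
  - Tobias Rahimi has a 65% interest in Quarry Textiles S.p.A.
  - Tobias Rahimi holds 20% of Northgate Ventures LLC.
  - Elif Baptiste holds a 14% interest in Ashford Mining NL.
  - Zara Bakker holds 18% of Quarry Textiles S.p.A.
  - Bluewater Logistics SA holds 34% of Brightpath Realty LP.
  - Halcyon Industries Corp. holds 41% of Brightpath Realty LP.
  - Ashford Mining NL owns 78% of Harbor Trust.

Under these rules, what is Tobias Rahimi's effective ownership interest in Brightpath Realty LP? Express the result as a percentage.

35.9882%

By spousal attribution (R3), Tobias Rahimi is treated as also owning Elif Baptiste's interest in Northgate Ventures LLC, giving 20% + 37% = 57%.
By spousal attribution (R3), Tobias Rahimi is treated as also owning Elif Baptiste's interest in Ashford Mining NL, giving 77% + 14% = 91%.
Chain via Northgate Ventures LLC → Bluewater Logistics SA (R2): 57% × 29% × 34% = 5.6202% of Brightpath Realty LP.
Chain via Ashford Mining NL → Harbor Trust (R2): 91% × 78% × 15% = 10.647% of Brightpath Realty LP.
Chain via Quarry Textiles S.p.A. → Halcyon Industries Corp. (R2): 65% × 74% × 41% = 19.721% of Brightpath Realty LP.
Aggregating (R1): 5.6202% + 10.647% + 19.721% = 35.9882%.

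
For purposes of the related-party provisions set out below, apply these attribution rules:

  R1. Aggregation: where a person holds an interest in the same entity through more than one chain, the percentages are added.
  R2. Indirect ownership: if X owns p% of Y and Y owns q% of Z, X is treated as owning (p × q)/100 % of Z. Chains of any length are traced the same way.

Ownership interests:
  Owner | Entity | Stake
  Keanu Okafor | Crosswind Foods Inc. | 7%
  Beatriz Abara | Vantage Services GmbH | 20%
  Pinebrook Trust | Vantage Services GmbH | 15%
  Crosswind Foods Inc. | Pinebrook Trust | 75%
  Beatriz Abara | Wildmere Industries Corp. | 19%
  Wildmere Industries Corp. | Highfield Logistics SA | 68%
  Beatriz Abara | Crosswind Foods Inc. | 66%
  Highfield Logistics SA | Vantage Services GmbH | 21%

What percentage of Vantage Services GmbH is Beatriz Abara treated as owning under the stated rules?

Chain via Crosswind Foods Inc. → Pinebrook Trust (R2): 66% × 75% × 15% = 7.425% of Vantage Services GmbH.
Chain via Wildmere Industries Corp. → Highfield Logistics SA (R2): 19% × 68% × 21% = 2.7132% of Vantage Services GmbH.
Direct interest in Vantage Services GmbH: 20%.
Aggregating (R1): 7.425% + 2.7132% + 20% = 30.1382%.

30.1382%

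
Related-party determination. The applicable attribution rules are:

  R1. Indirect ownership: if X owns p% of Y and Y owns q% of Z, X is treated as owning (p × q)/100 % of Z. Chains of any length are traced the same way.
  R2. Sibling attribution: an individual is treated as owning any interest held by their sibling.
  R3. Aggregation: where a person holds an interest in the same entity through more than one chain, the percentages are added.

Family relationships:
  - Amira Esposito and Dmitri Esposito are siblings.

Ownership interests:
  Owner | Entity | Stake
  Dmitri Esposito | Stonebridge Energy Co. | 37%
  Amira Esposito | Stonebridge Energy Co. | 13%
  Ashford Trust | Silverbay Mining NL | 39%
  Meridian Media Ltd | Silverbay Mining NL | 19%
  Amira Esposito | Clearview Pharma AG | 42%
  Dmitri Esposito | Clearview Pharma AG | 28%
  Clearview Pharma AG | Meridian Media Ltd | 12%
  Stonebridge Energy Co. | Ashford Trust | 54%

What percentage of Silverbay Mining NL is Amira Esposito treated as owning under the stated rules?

By sibling attribution (R2), Amira Esposito is treated as also owning Dmitri Esposito's interest in Clearview Pharma AG, giving 42% + 28% = 70%.
By sibling attribution (R2), Amira Esposito is treated as also owning Dmitri Esposito's interest in Stonebridge Energy Co, giving 13% + 37% = 50%.
Chain via Clearview Pharma AG → Meridian Media Ltd (R1): 70% × 12% × 19% = 1.596% of Silverbay Mining NL.
Chain via Stonebridge Energy Co. → Ashford Trust (R1): 50% × 54% × 39% = 10.53% of Silverbay Mining NL.
Aggregating (R3): 1.596% + 10.53% = 12.126%.

12.126%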